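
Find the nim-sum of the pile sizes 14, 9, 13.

10

Write each in binary and XOR column by column:
  1110  (14)
  1001  (9)
  1101  (13)
  ----
  1010  (10)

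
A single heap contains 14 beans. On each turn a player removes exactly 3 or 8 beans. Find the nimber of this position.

Build the Grundy sequence with g(k) = mex{g(k−s) : s ∈ {3, 8}, s ≤ k}:
k:     0  1  2  3  4  5  6  7  8  9 10 11 12 13 14
g(k):  0  0  0  1  1  1  0  0  2  1  1  0  0  0  1
So g(14) = 1.

1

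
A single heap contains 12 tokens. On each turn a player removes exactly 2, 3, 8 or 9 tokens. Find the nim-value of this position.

0

Grundy values for subtraction set {2, 3, 8, 9}:
g(0) = mex{} = 0
g(1) = mex{} = 0
g(2) = mex{0} = 1
g(3) = mex{0} = 1
g(4) = mex{0,1} = 2
g(5) = mex{1} = 0
g(6) = mex{1,2} = 0
g(7) = mex{0,2} = 1
g(8) = mex{0} = 1
g(9) = mex{0,1} = 2
g(10) = mex{0,1} = 2
g(11) = mex{1,2} = 0
g(12) = mex{1,2} = 0
So g(12) = 0.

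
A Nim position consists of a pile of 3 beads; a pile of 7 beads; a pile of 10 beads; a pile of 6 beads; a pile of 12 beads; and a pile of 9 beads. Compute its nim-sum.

13

In binary:
  0011  (3)
  0111  (7)
  1010  (10)
  0110  (6)
  1100  (12)
  1001  (9)
  ----
  1101  (13)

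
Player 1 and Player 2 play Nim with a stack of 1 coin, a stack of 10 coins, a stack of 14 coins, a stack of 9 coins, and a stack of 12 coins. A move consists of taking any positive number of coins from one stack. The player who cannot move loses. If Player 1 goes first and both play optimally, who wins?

Compute the nim-sum pairwise:
1 ^ 10 = 11
11 ^ 14 = 5
5 ^ 9 = 12
12 ^ 12 = 0
The nim-sum is 0, so this is a P-position: the player to move is in a losing position under optimal play; Player 1 is about to move from it and so loses — Player 2 wins.

Player 2 wins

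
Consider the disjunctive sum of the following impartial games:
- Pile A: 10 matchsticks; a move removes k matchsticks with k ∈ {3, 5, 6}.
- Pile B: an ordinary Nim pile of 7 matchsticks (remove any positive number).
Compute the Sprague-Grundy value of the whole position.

Grundy values for pile A (subtraction set {3, 5, 6}):
k:     0  1  2  3  4  5  6  7  8  9 10
g(k):  0  0  0  1  1  1  2  2  2  0  0
So g(10) = 0.
Pile B is a plain Nim pile of size 7, so its Grundy value is 7.
By the Sprague-Grundy theorem, the Grundy value of a sum of independent games is the XOR of the component values.
Combined value = 0 ⊕ 7 = 7.

7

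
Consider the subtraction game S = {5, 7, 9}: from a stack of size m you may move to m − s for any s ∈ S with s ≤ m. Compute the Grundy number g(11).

2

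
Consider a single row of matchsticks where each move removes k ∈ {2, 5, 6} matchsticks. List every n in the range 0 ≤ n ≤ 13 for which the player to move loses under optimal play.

0, 1, 4, 8, 11, 12

Grundy values for subtraction set {2, 5, 6}:
k:     0  1  2  3  4  5  6  7  8  9 10 11 12 13
g(k):  0  0  1  1  0  2  1  3  0  2  1  0  0  1
The P-positions (g = 0) in 0..13 are 0, 1, 4, 8, 11, 12.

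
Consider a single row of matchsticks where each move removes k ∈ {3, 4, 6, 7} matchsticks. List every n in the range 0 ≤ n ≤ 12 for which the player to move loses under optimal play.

0, 1, 2, 10, 11, 12

Build the Grundy sequence with g(k) = mex{g(k−s) : s ∈ {3, 4, 6, 7}, s ≤ k}:
g(0) = mex{} = 0
g(1) = mex{} = 0
g(2) = mex{} = 0
g(3) = mex{0} = 1
g(4) = mex{0} = 1
g(5) = mex{0} = 1
g(6) = mex{0,1} = 2
g(7) = mex{0,1} = 2
g(8) = mex{0,1} = 2
g(9) = mex{0,1,2} = 3
g(10) = mex{1,2} = 0
g(11) = mex{1,2} = 0
g(12) = mex{1,2,3} = 0
The P-positions (g = 0) in 0..12 are 0, 1, 2, 10, 11, 12.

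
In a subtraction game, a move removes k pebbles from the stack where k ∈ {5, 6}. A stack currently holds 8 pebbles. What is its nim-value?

Compute g(0), g(1), … for moves {5, 6}:
g(0) = mex{} = 0
g(1) = mex{} = 0
g(2) = mex{} = 0
g(3) = mex{} = 0
g(4) = mex{} = 0
g(5) = mex{0} = 1
g(6) = mex{0} = 1
g(7) = mex{0} = 1
g(8) = mex{0} = 1
So g(8) = 1.

1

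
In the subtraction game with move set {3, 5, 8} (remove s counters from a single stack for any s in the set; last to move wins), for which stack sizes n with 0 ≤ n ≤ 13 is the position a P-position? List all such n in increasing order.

0, 1, 2, 11, 12, 13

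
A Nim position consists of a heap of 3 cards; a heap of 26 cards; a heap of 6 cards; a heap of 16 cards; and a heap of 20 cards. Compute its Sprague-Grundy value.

27

In binary:
  00011  (3)
  11010  (26)
  00110  (6)
  10000  (16)
  10100  (20)
  -----
  11011  (27)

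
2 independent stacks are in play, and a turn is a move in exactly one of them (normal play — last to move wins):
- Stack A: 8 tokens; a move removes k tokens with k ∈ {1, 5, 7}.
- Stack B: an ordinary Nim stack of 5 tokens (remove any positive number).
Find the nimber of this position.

Build the Grundy sequence for stack A with g(k) = mex{g(k−s) : s ∈ {1, 5, 7}, s ≤ k}:
g(0) = mex{} = 0
g(1) = mex{0} = 1
g(2) = mex{1} = 0
g(3) = mex{0} = 1
g(4) = mex{1} = 0
g(5) = mex{0} = 1
g(6) = mex{1} = 0
g(7) = mex{0} = 1
g(8) = mex{1} = 0
So g(8) = 0.
Stack B is a plain Nim stack of size 5, so its Grundy value is 5.
The value of a disjunctive sum is the nim-sum of the parts.
Combined value = 0 ⊕ 5 = 5.

5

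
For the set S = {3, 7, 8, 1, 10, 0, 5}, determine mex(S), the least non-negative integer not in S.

2

The values 0, 1 are all present; 2 is the first non-negative integer missing from the set.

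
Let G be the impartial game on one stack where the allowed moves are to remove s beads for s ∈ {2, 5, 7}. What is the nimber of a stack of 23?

0

Grundy values for subtraction set {2, 5, 7}:
k:     0  1  2  3  4  5  6  7  8  9 10 11 12 13 14 15 16 17 18 19 20 21 22 23
g(k):  0  0  1  1  0  2  1  3  2  2  0  3  1  0  0  1  1  2  2  3  3  2  0  0
So g(23) = 0.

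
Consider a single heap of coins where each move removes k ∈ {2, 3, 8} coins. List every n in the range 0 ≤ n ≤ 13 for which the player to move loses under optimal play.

0, 1, 5, 6, 10, 11

Build the Grundy sequence with g(k) = mex{g(k−s) : s ∈ {2, 3, 8}, s ≤ k}:
k:     0  1  2  3  4  5  6  7  8  9 10 11 12 13
g(k):  0  0  1  1  2  0  0  1  1  2  0  0  1  1
The P-positions (g = 0) in 0..13 are 0, 1, 5, 6, 10, 11.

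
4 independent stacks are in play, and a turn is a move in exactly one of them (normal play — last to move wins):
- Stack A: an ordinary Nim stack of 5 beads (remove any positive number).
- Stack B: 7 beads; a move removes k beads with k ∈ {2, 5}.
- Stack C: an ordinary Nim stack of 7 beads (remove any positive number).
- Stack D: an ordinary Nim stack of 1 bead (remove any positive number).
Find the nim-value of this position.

3

Stack A is a plain Nim stack of size 5, so its Grundy value is 5.
Build the Grundy sequence for stack B with g(k) = mex{g(k−s) : s ∈ {2, 5}, s ≤ k}:
k:     0  1  2  3  4  5  6  7
g(k):  0  0  1  1  0  2  1  0
So g(7) = 0.
Stack C is a plain Nim stack of size 7, so its Grundy value is 7.
Stack D is a plain Nim stack of size 1, so its Grundy value is 1.
The value of a disjunctive sum is the nim-sum of the parts.
Combined value = 5 ⊕ 0 ⊕ 7 ⊕ 1 = 3.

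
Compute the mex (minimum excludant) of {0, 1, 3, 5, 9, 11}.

The values 0, 1 are all present; 2 is the first non-negative integer missing from the set.

2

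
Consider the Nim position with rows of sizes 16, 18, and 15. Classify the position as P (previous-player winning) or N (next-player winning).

Compute the nim-sum pairwise:
16 ⊕ 18 = 2
2 ⊕ 15 = 13
The nim-sum is 13 ≠ 0, so this is an N-position: the player to move can win.

N-position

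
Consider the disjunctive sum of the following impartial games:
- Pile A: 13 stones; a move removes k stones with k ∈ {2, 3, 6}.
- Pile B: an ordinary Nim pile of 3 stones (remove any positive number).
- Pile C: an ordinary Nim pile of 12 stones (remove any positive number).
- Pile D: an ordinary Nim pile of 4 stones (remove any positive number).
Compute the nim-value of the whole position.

9

For pile A, compute g(0), g(1), … with moves {2, 3, 6}:
k:     0  1  2  3  4  5  6  7  8  9 10 11 12 13
g(k):  0  0  1  1  2  0  3  1  2  0  0  1  1  2
So g(13) = 2.
Pile B is a plain Nim pile of size 3, so its Grundy value is 3.
Pile C is a plain Nim pile of size 12, so its Grundy value is 12.
Pile D is a plain Nim pile of size 4, so its Grundy value is 4.
By the Sprague-Grundy theorem, the Grundy value of a sum of independent games is the XOR of the component values.
Combined value = 2 ⊕ 3 ⊕ 12 ⊕ 4 = 9.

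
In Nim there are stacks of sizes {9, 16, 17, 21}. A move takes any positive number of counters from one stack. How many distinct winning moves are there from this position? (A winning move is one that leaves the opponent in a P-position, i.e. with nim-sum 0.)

3

Compute the nim-sum pairwise:
9 ^ 16 = 25
25 ^ 17 = 8
8 ^ 21 = 29
The overall nim-sum is X = 29. A stack of size p has a winning move iff p XOR X < p (reduce it to p XOR X).
  9: 9 XOR 29 = 20 ≥ 9 — no move.
  16: 16 XOR 29 = 13 < 16 — winning move (to 13).
  17: 17 XOR 29 = 12 < 17 — winning move (to 12).
  21: 21 XOR 29 = 8 < 21 — winning move (to 8).
That gives 3 winning moves.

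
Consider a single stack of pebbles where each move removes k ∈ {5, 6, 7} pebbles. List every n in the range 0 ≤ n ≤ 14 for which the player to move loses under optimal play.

0, 1, 2, 3, 4, 12, 13, 14

Grundy values for subtraction set {5, 6, 7}:
g(0) = mex{} = 0
g(1) = mex{} = 0
g(2) = mex{} = 0
g(3) = mex{} = 0
g(4) = mex{} = 0
g(5) = mex{0} = 1
g(6) = mex{0} = 1
g(7) = mex{0} = 1
g(8) = mex{0} = 1
g(9) = mex{0} = 1
g(10) = mex{0,1} = 2
g(11) = mex{0,1} = 2
g(12) = mex{1} = 0
g(13) = mex{1} = 0
g(14) = mex{1} = 0
The P-positions (g = 0) in 0..14 are 0, 1, 2, 3, 4, 12, 13, 14.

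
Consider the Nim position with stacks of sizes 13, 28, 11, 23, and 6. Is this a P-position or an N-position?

Compute the nim-sum pairwise:
13 ^ 28 = 17
17 ^ 11 = 26
26 ^ 23 = 13
13 ^ 6 = 11
The nim-sum is 11 ≠ 0, so this is an N-position: the player to move can win.

N-position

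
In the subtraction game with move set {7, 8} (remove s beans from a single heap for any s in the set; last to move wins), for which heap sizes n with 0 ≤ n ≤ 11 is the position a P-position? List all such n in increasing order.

0, 1, 2, 3, 4, 5, 6

Grundy values for subtraction set {7, 8}:
g(0) = mex{} = 0
g(1) = mex{} = 0
g(2) = mex{} = 0
g(3) = mex{} = 0
g(4) = mex{} = 0
g(5) = mex{} = 0
g(6) = mex{} = 0
g(7) = mex{0} = 1
g(8) = mex{0} = 1
g(9) = mex{0} = 1
g(10) = mex{0} = 1
g(11) = mex{0} = 1
The P-positions (g = 0) in 0..11 are 0, 1, 2, 3, 4, 5, 6.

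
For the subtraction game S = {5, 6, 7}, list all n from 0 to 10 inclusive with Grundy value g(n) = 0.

Grundy values for subtraction set {5, 6, 7}:
g(0) = mex{} = 0
g(1) = mex{} = 0
g(2) = mex{} = 0
g(3) = mex{} = 0
g(4) = mex{} = 0
g(5) = mex{0} = 1
g(6) = mex{0} = 1
g(7) = mex{0} = 1
g(8) = mex{0} = 1
g(9) = mex{0} = 1
g(10) = mex{0,1} = 2
The P-positions (g = 0) in 0..10 are 0, 1, 2, 3, 4.

0, 1, 2, 3, 4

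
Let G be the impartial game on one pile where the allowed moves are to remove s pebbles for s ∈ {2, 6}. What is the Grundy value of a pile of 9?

0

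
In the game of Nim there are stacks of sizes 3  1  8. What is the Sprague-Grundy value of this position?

10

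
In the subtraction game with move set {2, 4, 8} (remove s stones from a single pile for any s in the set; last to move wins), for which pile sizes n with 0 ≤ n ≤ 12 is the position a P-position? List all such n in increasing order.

Compute g(0), g(1), … for moves {2, 4, 8}:
g(0) = mex{} = 0
g(1) = mex{} = 0
g(2) = mex{0} = 1
g(3) = mex{0} = 1
g(4) = mex{0,1} = 2
g(5) = mex{0,1} = 2
g(6) = mex{1,2} = 0
g(7) = mex{1,2} = 0
g(8) = mex{0,2} = 1
g(9) = mex{0,2} = 1
g(10) = mex{0,1} = 2
g(11) = mex{0,1} = 2
g(12) = mex{1,2} = 0
The P-positions (g = 0) in 0..12 are 0, 1, 6, 7, 12.

0, 1, 6, 7, 12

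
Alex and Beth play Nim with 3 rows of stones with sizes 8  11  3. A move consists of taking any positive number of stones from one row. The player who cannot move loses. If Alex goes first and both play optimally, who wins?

Compute the nim-sum pairwise:
8 ⊕ 11 = 3
3 ⊕ 3 = 0
The nim-sum is 0, so this is a P-position: the player to move is in a losing position under optimal play; Alex is about to move from it and so loses — Beth wins.

Beth wins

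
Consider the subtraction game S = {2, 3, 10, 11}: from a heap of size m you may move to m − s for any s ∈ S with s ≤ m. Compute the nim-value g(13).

0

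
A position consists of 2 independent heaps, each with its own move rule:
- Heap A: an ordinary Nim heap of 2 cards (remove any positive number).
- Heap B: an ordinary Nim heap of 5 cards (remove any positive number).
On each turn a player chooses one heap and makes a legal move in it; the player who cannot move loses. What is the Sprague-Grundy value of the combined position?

7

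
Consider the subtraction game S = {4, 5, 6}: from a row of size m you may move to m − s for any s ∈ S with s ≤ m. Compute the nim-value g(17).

1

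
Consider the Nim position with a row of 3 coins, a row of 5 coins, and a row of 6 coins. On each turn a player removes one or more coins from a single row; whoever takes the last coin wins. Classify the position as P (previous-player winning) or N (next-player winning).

Nim-sum: 3 ^ 5 ^ 6 = 0.
The nim-sum is 0, so this is a P-position: the player to move is in a losing position under optimal play.

P-position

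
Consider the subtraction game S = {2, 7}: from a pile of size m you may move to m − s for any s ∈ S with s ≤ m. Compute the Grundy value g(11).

Grundy values for subtraction set {2, 7}:
k:     0  1  2  3  4  5  6  7  8  9 10 11
g(k):  0  0  1  1  0  0  1  1  2  0  0  1
So g(11) = 1.

1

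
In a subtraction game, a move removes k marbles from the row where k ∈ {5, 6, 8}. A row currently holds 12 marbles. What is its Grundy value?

2

Compute g(0), g(1), … for moves {5, 6, 8}:
g(0) = mex{} = 0
g(1) = mex{} = 0
g(2) = mex{} = 0
g(3) = mex{} = 0
g(4) = mex{} = 0
g(5) = mex{0} = 1
g(6) = mex{0} = 1
g(7) = mex{0} = 1
g(8) = mex{0} = 1
g(9) = mex{0} = 1
g(10) = mex{0,1} = 2
g(11) = mex{0,1} = 2
g(12) = mex{0,1} = 2
So g(12) = 2.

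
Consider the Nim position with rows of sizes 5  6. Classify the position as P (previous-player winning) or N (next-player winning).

N-position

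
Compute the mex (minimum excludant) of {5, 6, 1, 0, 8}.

The values 0, 1 are all present; 2 is the first non-negative integer missing from the set.

2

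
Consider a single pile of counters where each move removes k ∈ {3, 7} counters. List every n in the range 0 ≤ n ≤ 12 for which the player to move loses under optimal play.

0, 1, 2, 6, 10, 11, 12

Compute g(0), g(1), … for moves {3, 7}:
g(0) = mex{} = 0
g(1) = mex{} = 0
g(2) = mex{} = 0
g(3) = mex{0} = 1
g(4) = mex{0} = 1
g(5) = mex{0} = 1
g(6) = mex{1} = 0
g(7) = mex{0,1} = 2
g(8) = mex{0,1} = 2
g(9) = mex{0} = 1
g(10) = mex{1,2} = 0
g(11) = mex{1,2} = 0
g(12) = mex{1} = 0
The P-positions (g = 0) in 0..12 are 0, 1, 2, 6, 10, 11, 12.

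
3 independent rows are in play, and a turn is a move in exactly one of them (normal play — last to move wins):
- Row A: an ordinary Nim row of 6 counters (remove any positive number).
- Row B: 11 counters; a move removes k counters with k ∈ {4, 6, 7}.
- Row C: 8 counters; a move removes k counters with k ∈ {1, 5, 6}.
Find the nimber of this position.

4

Row A is a plain Nim row of size 6, so its Grundy value is 6.
For row B, compute g(0), g(1), … with moves {4, 6, 7}:
k:     0  1  2  3  4  5  6  7  8  9 10 11
g(k):  0  0  0  0  1  1  1  1  2  2  2  0
So g(11) = 0.
For row C, compute g(0), g(1), … with moves {1, 5, 6}:
k:     0  1  2  3  4  5  6  7  8
g(k):  0  1  0  1  0  1  2  3  2
So g(8) = 2.
The value of a disjunctive sum is the nim-sum of the parts.
Combined value = 6 ⊕ 0 ⊕ 2 = 4.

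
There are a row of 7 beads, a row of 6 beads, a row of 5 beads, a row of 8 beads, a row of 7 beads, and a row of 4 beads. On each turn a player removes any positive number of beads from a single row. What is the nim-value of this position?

Compute the nim-sum pairwise:
7 ^ 6 = 1
1 ^ 5 = 4
4 ^ 8 = 12
12 ^ 7 = 11
11 ^ 4 = 15

15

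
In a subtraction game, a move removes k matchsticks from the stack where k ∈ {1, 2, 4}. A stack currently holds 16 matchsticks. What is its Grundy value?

1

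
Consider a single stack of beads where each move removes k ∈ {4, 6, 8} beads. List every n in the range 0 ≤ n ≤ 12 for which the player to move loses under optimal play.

Build the Grundy sequence with g(k) = mex{g(k−s) : s ∈ {4, 6, 8}, s ≤ k}:
g(0) = mex{} = 0
g(1) = mex{} = 0
g(2) = mex{} = 0
g(3) = mex{} = 0
g(4) = mex{0} = 1
g(5) = mex{0} = 1
g(6) = mex{0} = 1
g(7) = mex{0} = 1
g(8) = mex{0,1} = 2
g(9) = mex{0,1} = 2
g(10) = mex{0,1} = 2
g(11) = mex{0,1} = 2
g(12) = mex{1,2} = 0
The P-positions (g = 0) in 0..12 are 0, 1, 2, 3, 12.

0, 1, 2, 3, 12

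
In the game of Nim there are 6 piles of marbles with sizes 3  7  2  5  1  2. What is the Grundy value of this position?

0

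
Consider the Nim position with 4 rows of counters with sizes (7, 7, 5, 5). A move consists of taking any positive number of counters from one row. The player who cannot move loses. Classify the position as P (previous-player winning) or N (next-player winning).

P-position

Compute the nim-sum pairwise:
7 ⊕ 7 = 0
0 ⊕ 5 = 5
5 ⊕ 5 = 0
The nim-sum is 0, so this is a P-position: the player to move is in a losing position under optimal play.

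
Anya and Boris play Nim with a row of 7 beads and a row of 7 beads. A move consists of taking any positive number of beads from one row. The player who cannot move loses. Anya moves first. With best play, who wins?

Boris wins

Compute the nim-sum pairwise:
7 ⊕ 7 = 0
The nim-sum is 0, so this is a P-position: the player to move is in a losing position under optimal play; Anya is about to move from it and so loses — Boris wins.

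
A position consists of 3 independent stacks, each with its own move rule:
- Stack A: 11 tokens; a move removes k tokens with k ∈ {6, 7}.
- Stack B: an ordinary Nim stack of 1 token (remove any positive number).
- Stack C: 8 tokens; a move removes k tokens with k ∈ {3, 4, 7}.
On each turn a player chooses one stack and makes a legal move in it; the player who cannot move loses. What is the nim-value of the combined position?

Build the Grundy sequence for stack A with g(k) = mex{g(k−s) : s ∈ {6, 7}, s ≤ k}:
g(0) = mex{} = 0
g(1) = mex{} = 0
g(2) = mex{} = 0
g(3) = mex{} = 0
g(4) = mex{} = 0
g(5) = mex{} = 0
g(6) = mex{0} = 1
g(7) = mex{0} = 1
g(8) = mex{0} = 1
g(9) = mex{0} = 1
g(10) = mex{0} = 1
g(11) = mex{0} = 1
So g(11) = 1.
Stack B is a plain Nim stack of size 1, so its Grundy value is 1.
Build the Grundy sequence for stack C with g(k) = mex{g(k−s) : s ∈ {3, 4, 7}, s ≤ k}:
k:     0  1  2  3  4  5  6  7  8
g(k):  0  0  0  1  1  1  2  2  2
So g(8) = 2.
By the Sprague-Grundy theorem, the Grundy value of a sum of independent games is the XOR of the component values.
Combined value = 1 XOR 1 XOR 2 = 2.

2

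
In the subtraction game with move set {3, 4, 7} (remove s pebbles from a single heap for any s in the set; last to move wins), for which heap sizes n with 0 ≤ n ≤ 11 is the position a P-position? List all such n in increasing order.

Compute g(0), g(1), … for moves {3, 4, 7}:
k:     0  1  2  3  4  5  6  7  8  9 10 11
g(k):  0  0  0  1  1  1  2  2  2  3  0  0
The P-positions (g = 0) in 0..11 are 0, 1, 2, 10, 11.

0, 1, 2, 10, 11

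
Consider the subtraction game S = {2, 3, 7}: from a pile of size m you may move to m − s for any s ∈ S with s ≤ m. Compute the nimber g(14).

Grundy values for subtraction set {2, 3, 7}:
k:     0  1  2  3  4  5  6  7  8  9 10 11 12 13 14
g(k):  0  0  1  1  2  0  0  1  1  2  0  0  1  1  2
So g(14) = 2.

2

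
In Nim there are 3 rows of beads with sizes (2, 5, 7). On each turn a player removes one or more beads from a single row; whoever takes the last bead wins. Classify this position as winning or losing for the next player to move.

Losing position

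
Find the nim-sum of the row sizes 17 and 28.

13

In binary:
  10001  (17)
  11100  (28)
  -----
  01101  (13)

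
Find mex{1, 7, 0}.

2

The values 0, 1 are all present; 2 is the first non-negative integer missing from the set.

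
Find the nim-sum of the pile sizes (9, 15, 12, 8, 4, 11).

13

Compute the nim-sum pairwise:
9 XOR 15 = 6
6 XOR 12 = 10
10 XOR 8 = 2
2 XOR 4 = 6
6 XOR 11 = 13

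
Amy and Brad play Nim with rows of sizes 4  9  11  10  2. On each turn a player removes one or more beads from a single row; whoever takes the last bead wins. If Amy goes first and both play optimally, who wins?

In binary:
  0100  (4)
  1001  (9)
  1011  (11)
  1010  (10)
  0010  (2)
  ----
  1110  (14)
The nim-sum is 14 ≠ 0, so this is an N-position: the player to move can win; Amy has a winning move.

Amy wins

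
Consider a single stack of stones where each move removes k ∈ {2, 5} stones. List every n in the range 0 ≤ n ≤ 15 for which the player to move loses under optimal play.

0, 1, 4, 7, 8, 11, 14, 15

Grundy values for subtraction set {2, 5}:
k:     0  1  2  3  4  5  6  7  8  9 10 11 12 13 14 15
g(k):  0  0  1  1  0  2  1  0  0  1  1  0  2  1  0  0
The P-positions (g = 0) in 0..15 are 0, 1, 4, 7, 8, 11, 14, 15.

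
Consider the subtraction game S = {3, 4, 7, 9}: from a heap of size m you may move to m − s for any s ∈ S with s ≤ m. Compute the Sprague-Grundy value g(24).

Compute g(0), g(1), … for moves {3, 4, 7, 9}:
k:     0  1  2  3  4  5  6  7  8  9 10 11 12 13 14 15 16 17 18 19 20 21 22 23 24
g(k):  0  0  0  1  1  1  2  2  2  3  3  3  0  0  0  1  1  1  2  2  2  3  3  3  0
So g(24) = 0.

0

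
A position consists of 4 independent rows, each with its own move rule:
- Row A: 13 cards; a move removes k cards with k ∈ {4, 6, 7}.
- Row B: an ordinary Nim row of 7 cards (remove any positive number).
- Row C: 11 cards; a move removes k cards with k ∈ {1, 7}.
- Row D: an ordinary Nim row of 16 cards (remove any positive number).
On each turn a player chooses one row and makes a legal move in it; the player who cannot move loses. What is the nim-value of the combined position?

Grundy values for row A (subtraction set {4, 6, 7}):
g(0) = mex{} = 0
g(1) = mex{} = 0
g(2) = mex{} = 0
g(3) = mex{} = 0
g(4) = mex{0} = 1
g(5) = mex{0} = 1
g(6) = mex{0} = 1
g(7) = mex{0} = 1
g(8) = mex{0,1} = 2
g(9) = mex{0,1} = 2
g(10) = mex{0,1} = 2
g(11) = mex{1} = 0
g(12) = mex{1,2} = 0
g(13) = mex{1,2} = 0
So g(13) = 0.
Row B is a plain Nim row of size 7, so its Grundy value is 7.
Grundy values for row C (subtraction set {1, 7}):
k:     0  1  2  3  4  5  6  7  8  9 10 11
g(k):  0  1  0  1  0  1  0  1  0  1  0  1
So g(11) = 1.
Row D is a plain Nim row of size 16, so its Grundy value is 16.
By the Sprague-Grundy theorem, the Grundy value of a sum of independent games is the XOR of the component values.
Combined value = 0 ⊕ 7 ⊕ 1 ⊕ 16 = 22.

22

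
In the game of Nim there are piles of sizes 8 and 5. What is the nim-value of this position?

Compute the nim-sum pairwise:
8 ^ 5 = 13

13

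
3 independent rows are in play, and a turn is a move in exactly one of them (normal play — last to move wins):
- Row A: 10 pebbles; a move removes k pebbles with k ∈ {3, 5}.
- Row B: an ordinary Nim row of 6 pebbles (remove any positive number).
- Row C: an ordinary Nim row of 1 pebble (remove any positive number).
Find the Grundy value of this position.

For row A, compute g(0), g(1), … with moves {3, 5}:
g(0) = mex{} = 0
g(1) = mex{} = 0
g(2) = mex{} = 0
g(3) = mex{0} = 1
g(4) = mex{0} = 1
g(5) = mex{0} = 1
g(6) = mex{0,1} = 2
g(7) = mex{0,1} = 2
g(8) = mex{1} = 0
g(9) = mex{1,2} = 0
g(10) = mex{1,2} = 0
So g(10) = 0.
Row B is a plain Nim row of size 6, so its Grundy value is 6.
Row C is a plain Nim row of size 1, so its Grundy value is 1.
By the Sprague-Grundy theorem, the Grundy value of a sum of independent games is the XOR of the component values.
Combined value = 0 XOR 6 XOR 1 = 7.

7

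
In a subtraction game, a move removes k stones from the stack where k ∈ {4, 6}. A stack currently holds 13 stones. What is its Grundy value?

Grundy values for subtraction set {4, 6}:
g(0) = mex{} = 0
g(1) = mex{} = 0
g(2) = mex{} = 0
g(3) = mex{} = 0
g(4) = mex{0} = 1
g(5) = mex{0} = 1
g(6) = mex{0} = 1
g(7) = mex{0} = 1
g(8) = mex{0,1} = 2
g(9) = mex{0,1} = 2
g(10) = mex{1} = 0
g(11) = mex{1} = 0
g(12) = mex{1,2} = 0
g(13) = mex{1,2} = 0
So g(13) = 0.

0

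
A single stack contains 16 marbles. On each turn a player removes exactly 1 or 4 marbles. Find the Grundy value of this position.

Compute g(0), g(1), … for moves {1, 4}:
k:     0  1  2  3  4  5  6  7  8  9 10 11 12 13 14 15 16
g(k):  0  1  0  1  2  0  1  0  1  2  0  1  0  1  2  0  1
So g(16) = 1.

1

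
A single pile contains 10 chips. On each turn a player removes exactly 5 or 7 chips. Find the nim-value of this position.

2

Compute g(0), g(1), … for moves {5, 7}:
k:     0  1  2  3  4  5  6  7  8  9 10
g(k):  0  0  0  0  0  1  1  1  1  1  2
So g(10) = 2.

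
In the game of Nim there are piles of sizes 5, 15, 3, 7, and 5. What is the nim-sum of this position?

11

Bitwise XOR of the heap sizes:
  0101  (5)
  1111  (15)
  0011  (3)
  0111  (7)
  0101  (5)
  ----
  1011  (11)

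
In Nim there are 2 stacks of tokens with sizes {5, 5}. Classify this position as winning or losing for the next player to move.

Write each in binary and XOR column by column:
  101  (5)
  101  (5)
  ---
  000  (0)
The nim-sum is 0, so this is a P-position: the player to move is in a losing position under optimal play.

Losing position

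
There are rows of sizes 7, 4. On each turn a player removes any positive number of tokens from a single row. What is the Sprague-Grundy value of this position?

3

Compute the nim-sum pairwise:
7 XOR 4 = 3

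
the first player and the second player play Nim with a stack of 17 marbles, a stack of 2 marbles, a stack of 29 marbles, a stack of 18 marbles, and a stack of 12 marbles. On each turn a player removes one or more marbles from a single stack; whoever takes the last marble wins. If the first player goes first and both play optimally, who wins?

Compute the nim-sum pairwise:
17 XOR 2 = 19
19 XOR 29 = 14
14 XOR 18 = 28
28 XOR 12 = 16
The nim-sum is 16 ≠ 0, so this is an N-position: the player to move can win; the first player has a winning move.

the first player wins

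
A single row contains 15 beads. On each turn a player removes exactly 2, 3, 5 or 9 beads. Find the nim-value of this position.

0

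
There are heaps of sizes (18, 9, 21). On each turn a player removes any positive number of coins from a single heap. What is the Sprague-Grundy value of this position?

Nim-sum: 18 XOR 9 XOR 21 = 14.

14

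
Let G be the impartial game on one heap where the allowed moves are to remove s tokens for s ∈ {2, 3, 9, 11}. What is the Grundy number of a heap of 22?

2

Grundy values for subtraction set {2, 3, 9, 11}:
k:     0  1  2  3  4  5  6  7  8  9 10 11 12 13 14 15 16 17 18 19 20 21 22
g(k):  0  0  1  1  2  0  0  1  1  2  2  3  3  0  2  1  3  3  0  0  1  1  2
So g(22) = 2.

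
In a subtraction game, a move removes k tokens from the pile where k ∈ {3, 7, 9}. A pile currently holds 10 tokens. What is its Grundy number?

Build the Grundy sequence with g(k) = mex{g(k−s) : s ∈ {3, 7, 9}, s ≤ k}:
g(0) = mex{} = 0
g(1) = mex{} = 0
g(2) = mex{} = 0
g(3) = mex{0} = 1
g(4) = mex{0} = 1
g(5) = mex{0} = 1
g(6) = mex{1} = 0
g(7) = mex{0,1} = 2
g(8) = mex{0,1} = 2
g(9) = mex{0} = 1
g(10) = mex{0,1,2} = 3
So g(10) = 3.

3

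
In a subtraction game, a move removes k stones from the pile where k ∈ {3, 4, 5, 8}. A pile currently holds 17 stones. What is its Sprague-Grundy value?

Build the Grundy sequence with g(k) = mex{g(k−s) : s ∈ {3, 4, 5, 8}, s ≤ k}:
k:     0  1  2  3  4  5  6  7  8  9 10 11 12 13 14 15 16 17
g(k):  0  0  0  1  1  1  2  2  2  3  3  0  0  0  1  1  1  2
So g(17) = 2.

2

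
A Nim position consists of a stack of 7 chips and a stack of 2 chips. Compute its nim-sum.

5

Nim-sum: 7 ⊕ 2 = 5.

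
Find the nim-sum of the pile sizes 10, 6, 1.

13

Compute the nim-sum pairwise:
10 XOR 6 = 12
12 XOR 1 = 13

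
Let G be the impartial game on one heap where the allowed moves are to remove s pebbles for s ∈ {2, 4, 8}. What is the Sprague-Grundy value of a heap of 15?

1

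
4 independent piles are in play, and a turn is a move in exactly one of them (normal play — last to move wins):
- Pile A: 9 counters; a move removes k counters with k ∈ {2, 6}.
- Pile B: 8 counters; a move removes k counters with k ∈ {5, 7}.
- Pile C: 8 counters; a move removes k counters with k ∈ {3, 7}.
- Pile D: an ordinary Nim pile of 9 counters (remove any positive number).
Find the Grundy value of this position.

10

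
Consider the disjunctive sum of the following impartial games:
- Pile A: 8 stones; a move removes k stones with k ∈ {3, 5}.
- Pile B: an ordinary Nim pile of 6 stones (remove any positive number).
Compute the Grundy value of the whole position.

6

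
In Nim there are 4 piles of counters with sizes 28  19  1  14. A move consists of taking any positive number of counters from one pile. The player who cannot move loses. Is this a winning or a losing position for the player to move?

Losing position

Nim-sum: 28 ⊕ 19 ⊕ 1 ⊕ 14 = 0.
The nim-sum is 0, so this is a P-position: the player to move is in a losing position under optimal play.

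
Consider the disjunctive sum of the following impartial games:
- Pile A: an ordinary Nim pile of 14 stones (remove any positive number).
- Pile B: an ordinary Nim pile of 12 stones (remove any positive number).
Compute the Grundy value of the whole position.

Pile A is a plain Nim pile of size 14, so its Grundy value is 14.
Pile B is a plain Nim pile of size 12, so its Grundy value is 12.
The value of a disjunctive sum is the nim-sum of the parts.
Combined value = 14 XOR 12 = 2.

2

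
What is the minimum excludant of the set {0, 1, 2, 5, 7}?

3

The values 0, 1, 2 are all present; 3 is the first non-negative integer missing from the set.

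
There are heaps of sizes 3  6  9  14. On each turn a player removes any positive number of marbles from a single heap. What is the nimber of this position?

2

Bitwise XOR of the heap sizes:
  0011  (3)
  0110  (6)
  1001  (9)
  1110  (14)
  ----
  0010  (2)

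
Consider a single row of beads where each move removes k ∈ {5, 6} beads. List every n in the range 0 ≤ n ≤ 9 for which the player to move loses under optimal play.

0, 1, 2, 3, 4

Grundy values for subtraction set {5, 6}:
g(0) = mex{} = 0
g(1) = mex{} = 0
g(2) = mex{} = 0
g(3) = mex{} = 0
g(4) = mex{} = 0
g(5) = mex{0} = 1
g(6) = mex{0} = 1
g(7) = mex{0} = 1
g(8) = mex{0} = 1
g(9) = mex{0} = 1
The P-positions (g = 0) in 0..9 are 0, 1, 2, 3, 4.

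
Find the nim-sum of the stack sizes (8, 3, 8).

Compute the nim-sum pairwise:
8 ^ 3 = 11
11 ^ 8 = 3

3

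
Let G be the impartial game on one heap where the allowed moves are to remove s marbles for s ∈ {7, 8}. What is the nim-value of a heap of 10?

1

Grundy values for subtraction set {7, 8}:
g(0) = mex{} = 0
g(1) = mex{} = 0
g(2) = mex{} = 0
g(3) = mex{} = 0
g(4) = mex{} = 0
g(5) = mex{} = 0
g(6) = mex{} = 0
g(7) = mex{0} = 1
g(8) = mex{0} = 1
g(9) = mex{0} = 1
g(10) = mex{0} = 1
So g(10) = 1.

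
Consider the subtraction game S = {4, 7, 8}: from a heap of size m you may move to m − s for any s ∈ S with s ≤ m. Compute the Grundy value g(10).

2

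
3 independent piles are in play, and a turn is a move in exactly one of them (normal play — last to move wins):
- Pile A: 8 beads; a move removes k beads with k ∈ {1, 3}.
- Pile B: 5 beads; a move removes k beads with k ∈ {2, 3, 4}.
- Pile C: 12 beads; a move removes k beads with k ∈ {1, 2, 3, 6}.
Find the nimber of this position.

Grundy values for pile A (subtraction set {1, 3}):
k:     0  1  2  3  4  5  6  7  8
g(k):  0  1  0  1  0  1  0  1  0
So g(8) = 0.
Grundy values for pile B (subtraction set {2, 3, 4}):
k:     0  1  2  3  4  5
g(k):  0  0  1  1  2  2
So g(5) = 2.
For pile C, compute g(0), g(1), … with moves {1, 2, 3, 6}:
g(0) = mex{} = 0
g(1) = mex{0} = 1
g(2) = mex{0,1} = 2
g(3) = mex{0,1,2} = 3
g(4) = mex{1,2,3} = 0
g(5) = mex{0,2,3} = 1
g(6) = mex{0,1,3} = 2
g(7) = mex{0,1,2} = 3
g(8) = mex{1,2,3} = 0
g(9) = mex{0,2,3} = 1
g(10) = mex{0,1,3} = 2
g(11) = mex{0,1,2} = 3
g(12) = mex{1,2,3} = 0
So g(12) = 0.
The value of a disjunctive sum is the nim-sum of the parts.
Combined value = 0 ⊕ 2 ⊕ 0 = 2.

2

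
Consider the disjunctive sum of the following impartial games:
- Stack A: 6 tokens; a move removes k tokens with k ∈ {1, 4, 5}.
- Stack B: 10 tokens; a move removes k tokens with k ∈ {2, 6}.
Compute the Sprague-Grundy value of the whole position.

3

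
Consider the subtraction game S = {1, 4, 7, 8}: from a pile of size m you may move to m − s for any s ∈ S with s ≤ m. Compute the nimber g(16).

0

Compute g(0), g(1), … for moves {1, 4, 7, 8}:
k:     0  1  2  3  4  5  6  7  8  9 10 11 12 13 14 15 16
g(k):  0  1  0  1  2  0  1  2  3  2  3  0  1  3  0  1  0
So g(16) = 0.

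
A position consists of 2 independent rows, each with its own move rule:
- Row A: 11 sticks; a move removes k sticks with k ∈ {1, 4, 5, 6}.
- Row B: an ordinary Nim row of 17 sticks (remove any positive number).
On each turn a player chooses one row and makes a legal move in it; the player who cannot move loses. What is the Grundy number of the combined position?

17

Build the Grundy sequence for row A with g(k) = mex{g(k−s) : s ∈ {1, 4, 5, 6}, s ≤ k}:
g(0) = mex{} = 0
g(1) = mex{0} = 1
g(2) = mex{1} = 0
g(3) = mex{0} = 1
g(4) = mex{0,1} = 2
g(5) = mex{0,1,2} = 3
g(6) = mex{0,1,3} = 2
g(7) = mex{0,1,2} = 3
g(8) = mex{0,1,2,3} = 4
g(9) = mex{1,2,3,4} = 0
g(10) = mex{0,2,3} = 1
g(11) = mex{1,2,3} = 0
So g(11) = 0.
Row B is a plain Nim row of size 17, so its Grundy value is 17.
By the Sprague-Grundy theorem, the Grundy value of a sum of independent games is the XOR of the component values.
Combined value = 0 ⊕ 17 = 17.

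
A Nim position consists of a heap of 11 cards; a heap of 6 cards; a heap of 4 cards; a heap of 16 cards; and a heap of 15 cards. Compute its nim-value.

22

Write each in binary and XOR column by column:
  01011  (11)
  00110  (6)
  00100  (4)
  10000  (16)
  01111  (15)
  -----
  10110  (22)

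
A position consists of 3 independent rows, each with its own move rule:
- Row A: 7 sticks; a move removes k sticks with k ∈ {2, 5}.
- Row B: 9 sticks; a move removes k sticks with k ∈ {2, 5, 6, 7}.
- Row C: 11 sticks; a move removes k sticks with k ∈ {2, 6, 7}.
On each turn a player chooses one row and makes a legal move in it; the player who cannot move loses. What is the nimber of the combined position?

3

For row A, compute g(0), g(1), … with moves {2, 5}:
k:     0  1  2  3  4  5  6  7
g(k):  0  0  1  1  0  2  1  0
So g(7) = 0.
Grundy values for row B (subtraction set {2, 5, 6, 7}):
k:     0  1  2  3  4  5  6  7  8  9
g(k):  0  0  1  1  0  2  1  3  2  2
So g(9) = 2.
For row C, compute g(0), g(1), … with moves {2, 6, 7}:
k:     0  1  2  3  4  5  6  7  8  9 10 11
g(k):  0  0  1  1  0  0  1  1  2  0  3  1
So g(11) = 1.
The value of a disjunctive sum is the nim-sum of the parts.
Combined value = 0 ⊕ 2 ⊕ 1 = 3.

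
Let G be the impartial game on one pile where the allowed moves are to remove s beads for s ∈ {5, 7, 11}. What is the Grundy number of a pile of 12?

Compute g(0), g(1), … for moves {5, 7, 11}:
g(0) = mex{} = 0
g(1) = mex{} = 0
g(2) = mex{} = 0
g(3) = mex{} = 0
g(4) = mex{} = 0
g(5) = mex{0} = 1
g(6) = mex{0} = 1
g(7) = mex{0} = 1
g(8) = mex{0} = 1
g(9) = mex{0} = 1
g(10) = mex{0,1} = 2
g(11) = mex{0,1} = 2
g(12) = mex{0,1} = 2
So g(12) = 2.

2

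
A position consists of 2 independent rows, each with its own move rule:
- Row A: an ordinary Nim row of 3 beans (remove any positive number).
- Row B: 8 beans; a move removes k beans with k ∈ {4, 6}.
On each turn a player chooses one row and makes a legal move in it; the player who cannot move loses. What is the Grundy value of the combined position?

1

Row A is a plain Nim row of size 3, so its Grundy value is 3.
Grundy values for row B (subtraction set {4, 6}):
g(0) = mex{} = 0
g(1) = mex{} = 0
g(2) = mex{} = 0
g(3) = mex{} = 0
g(4) = mex{0} = 1
g(5) = mex{0} = 1
g(6) = mex{0} = 1
g(7) = mex{0} = 1
g(8) = mex{0,1} = 2
So g(8) = 2.
The value of a disjunctive sum is the nim-sum of the parts.
Combined value = 3 ⊕ 2 = 1.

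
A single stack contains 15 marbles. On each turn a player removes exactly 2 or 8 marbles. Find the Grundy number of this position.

Grundy values for subtraction set {2, 8}:
k:     0  1  2  3  4  5  6  7  8  9 10 11 12 13 14 15
g(k):  0  0  1  1  0  0  1  1  2  2  0  0  1  1  0  0
So g(15) = 0.

0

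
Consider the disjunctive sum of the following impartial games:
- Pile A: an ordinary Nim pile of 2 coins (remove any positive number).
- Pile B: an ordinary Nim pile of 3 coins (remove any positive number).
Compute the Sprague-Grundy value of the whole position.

Pile A is a plain Nim pile of size 2, so its Grundy value is 2.
Pile B is a plain Nim pile of size 3, so its Grundy value is 3.
By the Sprague-Grundy theorem, the Grundy value of a sum of independent games is the XOR of the component values.
Combined value = 2 XOR 3 = 1.

1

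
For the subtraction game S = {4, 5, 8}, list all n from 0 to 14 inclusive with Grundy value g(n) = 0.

0, 1, 2, 3, 12, 13, 14

Grundy values for subtraction set {4, 5, 8}:
g(0) = mex{} = 0
g(1) = mex{} = 0
g(2) = mex{} = 0
g(3) = mex{} = 0
g(4) = mex{0} = 1
g(5) = mex{0} = 1
g(6) = mex{0} = 1
g(7) = mex{0} = 1
g(8) = mex{0,1} = 2
g(9) = mex{0,1} = 2
g(10) = mex{0,1} = 2
g(11) = mex{0,1} = 2
g(12) = mex{1,2} = 0
g(13) = mex{1,2} = 0
g(14) = mex{1,2} = 0
The P-positions (g = 0) in 0..14 are 0, 1, 2, 3, 12, 13, 14.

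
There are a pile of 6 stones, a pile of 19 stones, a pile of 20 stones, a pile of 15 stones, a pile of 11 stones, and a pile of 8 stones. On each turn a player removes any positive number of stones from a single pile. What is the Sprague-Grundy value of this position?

Nim-sum: 6 ⊕ 19 ⊕ 20 ⊕ 15 ⊕ 11 ⊕ 8 = 13.

13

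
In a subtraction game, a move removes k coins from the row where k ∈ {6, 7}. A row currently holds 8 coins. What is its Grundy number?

1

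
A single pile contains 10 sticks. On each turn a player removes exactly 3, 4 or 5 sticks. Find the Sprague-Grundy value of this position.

0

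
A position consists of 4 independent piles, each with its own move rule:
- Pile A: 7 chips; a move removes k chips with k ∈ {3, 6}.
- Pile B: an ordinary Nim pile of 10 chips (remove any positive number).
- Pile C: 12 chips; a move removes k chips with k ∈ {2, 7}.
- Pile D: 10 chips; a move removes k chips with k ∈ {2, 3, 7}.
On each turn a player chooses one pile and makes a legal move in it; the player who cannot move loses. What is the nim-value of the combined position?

For pile A, compute g(0), g(1), … with moves {3, 6}:
k:     0  1  2  3  4  5  6  7
g(k):  0  0  0  1  1  1  2  2
So g(7) = 2.
Pile B is a plain Nim pile of size 10, so its Grundy value is 10.
Grundy values for pile C (subtraction set {2, 7}):
k:     0  1  2  3  4  5  6  7  8  9 10 11 12
g(k):  0  0  1  1  0  0  1  1  2  0  0  1  1
So g(12) = 1.
Grundy values for pile D (subtraction set {2, 3, 7}):
k:     0  1  2  3  4  5  6  7  8  9 10
g(k):  0  0  1  1  2  0  0  1  1  2  0
So g(10) = 0.
By the Sprague-Grundy theorem, the Grundy value of a sum of independent games is the XOR of the component values.
Combined value = 2 ⊕ 10 ⊕ 1 ⊕ 0 = 9.

9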